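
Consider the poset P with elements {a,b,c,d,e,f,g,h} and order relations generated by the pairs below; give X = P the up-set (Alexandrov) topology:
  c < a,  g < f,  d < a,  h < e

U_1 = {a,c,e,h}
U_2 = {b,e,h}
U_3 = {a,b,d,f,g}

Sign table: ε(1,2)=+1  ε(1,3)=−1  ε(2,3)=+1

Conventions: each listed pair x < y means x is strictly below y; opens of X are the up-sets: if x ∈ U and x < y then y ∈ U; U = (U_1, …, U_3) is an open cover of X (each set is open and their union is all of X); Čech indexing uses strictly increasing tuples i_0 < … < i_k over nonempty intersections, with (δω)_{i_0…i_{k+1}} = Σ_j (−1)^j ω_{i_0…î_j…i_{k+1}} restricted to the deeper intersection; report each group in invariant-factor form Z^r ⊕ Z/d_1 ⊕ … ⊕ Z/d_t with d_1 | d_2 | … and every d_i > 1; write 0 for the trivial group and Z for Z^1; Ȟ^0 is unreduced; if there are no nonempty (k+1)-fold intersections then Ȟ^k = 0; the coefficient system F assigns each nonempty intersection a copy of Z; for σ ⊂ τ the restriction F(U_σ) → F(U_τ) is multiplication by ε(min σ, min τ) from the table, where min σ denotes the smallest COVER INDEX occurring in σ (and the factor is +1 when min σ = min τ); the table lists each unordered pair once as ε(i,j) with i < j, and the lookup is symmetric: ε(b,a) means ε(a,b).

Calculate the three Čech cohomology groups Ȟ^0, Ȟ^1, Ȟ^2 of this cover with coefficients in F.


Ȟ^0 ≅ 0,  Ȟ^1 ≅ Z/2,  Ȟ^2 ≅ 0

nonempty intersections:
  U12={e,h} U13={a} U23={b}
C dims 3,3; δ0: rk 3, SNF 1^2·2
Ȟ^0: (3−3)−0=0 ⇒ 0
Ȟ^1: (3−0)−3=0 plus torsion [2] ⇒ Z/2
Ȟ^2: (0−0)−0=0 ⇒ 0


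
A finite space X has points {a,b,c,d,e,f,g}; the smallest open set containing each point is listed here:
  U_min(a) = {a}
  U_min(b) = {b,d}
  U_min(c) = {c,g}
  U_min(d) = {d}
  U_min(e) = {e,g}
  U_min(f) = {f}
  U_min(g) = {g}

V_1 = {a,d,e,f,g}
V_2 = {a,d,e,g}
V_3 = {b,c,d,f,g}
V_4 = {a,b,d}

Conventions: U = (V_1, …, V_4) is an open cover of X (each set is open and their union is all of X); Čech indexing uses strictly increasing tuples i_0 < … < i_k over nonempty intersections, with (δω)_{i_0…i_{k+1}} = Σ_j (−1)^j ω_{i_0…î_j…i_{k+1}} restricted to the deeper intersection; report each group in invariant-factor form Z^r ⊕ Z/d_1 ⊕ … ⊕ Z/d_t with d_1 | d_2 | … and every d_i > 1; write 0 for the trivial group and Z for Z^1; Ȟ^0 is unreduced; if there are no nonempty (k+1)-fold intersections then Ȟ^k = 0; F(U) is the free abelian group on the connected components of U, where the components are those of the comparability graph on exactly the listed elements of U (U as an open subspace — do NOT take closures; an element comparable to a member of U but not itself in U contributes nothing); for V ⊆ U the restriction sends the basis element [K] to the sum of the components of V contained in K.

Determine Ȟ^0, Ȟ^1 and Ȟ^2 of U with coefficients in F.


Ȟ^0 ≅ Z^4, Ȟ^1 ≅ 0, Ȟ^2 ≅ 0

nerve of the cover:
  V12={a,d,e,g} V13={d,f,g} V14={a,d} V23={d,g} V24={a,d} V34={b,d}
  V123={d,g} V124={a,d} V134={d} V234={d}
  V1234={d}
components per intersection:
  V1: {a} {d} {e,g} {f}
  V2: {a} {d} {e,g}
  V3: {b,d} {c,g} {f}
  V4: {a} {b,d}
  V12: {a} {d} {e,g}
  V13: {d} {f} {g}
  V14: {a} {d}
  V23: {d} {g}
  V24: {a} {d}
  V34: {b,d}
  V123: {d} {g}
  V124: {a} {d}
  V134: {d}
  V234: {d}
  V1234: {d}
C dims 12,13,6,1; δ0: rk 8, SNF 1^8; δ1: rk 5, SNF 1^5; δ2: rk 1, SNF 1^1
Ȟ^0 = (12 − 8) − 0 = 4, so Ȟ^0 ≅ Z^4
Ȟ^1 = (13 − 5) − 8 = 0, so Ȟ^1 ≅ 0
Ȟ^2 = (6 − 1) − 5 = 0, so Ȟ^2 ≅ 0


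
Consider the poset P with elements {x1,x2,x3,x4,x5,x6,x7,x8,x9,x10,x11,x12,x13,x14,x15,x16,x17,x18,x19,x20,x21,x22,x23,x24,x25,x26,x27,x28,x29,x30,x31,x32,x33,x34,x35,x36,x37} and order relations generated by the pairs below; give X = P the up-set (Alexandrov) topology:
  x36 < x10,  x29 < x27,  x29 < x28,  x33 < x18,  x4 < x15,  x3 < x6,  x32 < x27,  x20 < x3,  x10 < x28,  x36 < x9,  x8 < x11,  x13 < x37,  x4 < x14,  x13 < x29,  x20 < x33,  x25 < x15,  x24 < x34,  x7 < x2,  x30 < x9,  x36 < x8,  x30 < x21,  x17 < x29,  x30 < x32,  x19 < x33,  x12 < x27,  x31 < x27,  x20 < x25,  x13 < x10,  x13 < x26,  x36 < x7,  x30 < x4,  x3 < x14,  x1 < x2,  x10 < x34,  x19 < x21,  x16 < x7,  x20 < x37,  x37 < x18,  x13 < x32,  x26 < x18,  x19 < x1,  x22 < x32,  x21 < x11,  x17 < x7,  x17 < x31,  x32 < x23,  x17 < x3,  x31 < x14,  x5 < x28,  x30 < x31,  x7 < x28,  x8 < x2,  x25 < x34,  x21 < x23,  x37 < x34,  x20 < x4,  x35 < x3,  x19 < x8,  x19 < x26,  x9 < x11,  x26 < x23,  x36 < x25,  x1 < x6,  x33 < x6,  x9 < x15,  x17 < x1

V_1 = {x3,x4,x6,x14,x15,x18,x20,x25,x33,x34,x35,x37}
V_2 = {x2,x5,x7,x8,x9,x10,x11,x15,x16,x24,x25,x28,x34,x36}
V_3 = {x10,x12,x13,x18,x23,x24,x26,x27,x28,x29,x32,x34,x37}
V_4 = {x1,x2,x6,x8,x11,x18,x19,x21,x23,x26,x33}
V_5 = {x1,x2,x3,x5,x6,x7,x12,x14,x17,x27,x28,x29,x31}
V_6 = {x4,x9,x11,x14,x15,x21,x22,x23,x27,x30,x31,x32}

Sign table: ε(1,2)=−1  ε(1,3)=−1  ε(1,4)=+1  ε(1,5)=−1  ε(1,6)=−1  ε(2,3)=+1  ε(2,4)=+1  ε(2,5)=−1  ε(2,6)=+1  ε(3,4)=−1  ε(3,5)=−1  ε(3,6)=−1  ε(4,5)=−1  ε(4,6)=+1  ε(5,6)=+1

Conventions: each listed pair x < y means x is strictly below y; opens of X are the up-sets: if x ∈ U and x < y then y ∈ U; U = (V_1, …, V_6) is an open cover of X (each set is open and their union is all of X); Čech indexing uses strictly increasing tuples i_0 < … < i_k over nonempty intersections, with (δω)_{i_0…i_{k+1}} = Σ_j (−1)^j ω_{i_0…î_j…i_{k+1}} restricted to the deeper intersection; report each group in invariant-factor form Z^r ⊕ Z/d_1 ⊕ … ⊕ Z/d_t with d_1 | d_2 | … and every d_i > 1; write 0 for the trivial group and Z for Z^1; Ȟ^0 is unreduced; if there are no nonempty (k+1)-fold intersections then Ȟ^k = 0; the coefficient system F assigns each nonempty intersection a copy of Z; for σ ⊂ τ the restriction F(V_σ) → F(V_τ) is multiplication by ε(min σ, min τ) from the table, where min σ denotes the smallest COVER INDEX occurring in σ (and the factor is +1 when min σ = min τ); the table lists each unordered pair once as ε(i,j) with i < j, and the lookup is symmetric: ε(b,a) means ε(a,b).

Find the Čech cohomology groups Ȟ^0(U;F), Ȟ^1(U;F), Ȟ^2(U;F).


nonempty intersections:
  V12={x15,x25,x34} V13={x18,x34,x37} V14={x6,x18,x33} V15={x3,x6,x14} V16={x4,x14,x15} V23={x10,x24,x28,x34} V24={x2,x8,x11} V25={x2,x5,x7,x28} V26={x9,x11,x15} V34={x18,x23,x26} V35={x12,x27,x28,x29} V36={x23,x27,x32} V45={x1,x2,x6} V46={x11,x21,x23} V56={x14,x27,x31}
  V123={x34} V126={x15} V134={x18} V145={x6} V156={x14} V235={x28} V245={x2} V246={x11} V346={x23} V356={x27}
C dims 6,15,10; δ0: rk 6, SNF 1^5·2; δ1: rk 9, SNF 1^9
Ȟ^0: (6−6)−0=0 ⇒ 0
Ȟ^1: (15−9)−6=0 plus torsion [2] ⇒ Z/2
Ȟ^2: (10−0)−9=1 ⇒ Z

Ȟ^0(U;F) ≅ 0, Ȟ^1(U;F) ≅ Z/2, Ȟ^2(U;F) ≅ Z


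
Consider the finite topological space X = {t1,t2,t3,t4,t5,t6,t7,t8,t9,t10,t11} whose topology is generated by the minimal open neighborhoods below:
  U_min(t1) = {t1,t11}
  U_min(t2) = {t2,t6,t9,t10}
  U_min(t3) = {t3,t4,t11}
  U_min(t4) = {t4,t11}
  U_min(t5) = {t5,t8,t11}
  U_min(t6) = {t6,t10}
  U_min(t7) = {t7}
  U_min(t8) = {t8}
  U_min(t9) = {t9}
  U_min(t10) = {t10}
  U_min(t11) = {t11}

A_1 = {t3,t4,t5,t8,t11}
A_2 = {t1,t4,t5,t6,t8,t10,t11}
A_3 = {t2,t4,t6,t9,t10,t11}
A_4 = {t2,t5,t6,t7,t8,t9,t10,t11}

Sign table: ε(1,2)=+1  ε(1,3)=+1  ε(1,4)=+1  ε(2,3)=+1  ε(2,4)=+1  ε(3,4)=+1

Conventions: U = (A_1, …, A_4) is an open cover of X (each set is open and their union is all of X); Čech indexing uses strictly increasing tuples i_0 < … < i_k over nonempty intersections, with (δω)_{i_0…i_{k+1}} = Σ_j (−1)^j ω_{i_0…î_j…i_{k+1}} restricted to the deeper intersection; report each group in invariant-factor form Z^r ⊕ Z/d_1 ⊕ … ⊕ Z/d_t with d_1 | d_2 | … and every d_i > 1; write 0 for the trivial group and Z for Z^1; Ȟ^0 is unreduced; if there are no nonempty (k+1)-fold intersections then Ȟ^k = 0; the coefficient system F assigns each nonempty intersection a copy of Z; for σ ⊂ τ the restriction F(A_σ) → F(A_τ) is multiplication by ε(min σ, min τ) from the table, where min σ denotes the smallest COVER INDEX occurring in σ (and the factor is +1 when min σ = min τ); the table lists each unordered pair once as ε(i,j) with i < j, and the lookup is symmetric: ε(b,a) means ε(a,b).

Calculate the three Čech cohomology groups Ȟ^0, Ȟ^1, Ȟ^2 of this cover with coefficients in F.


nonempty intersections:
  A12={t4,t5,t8,t11} A13={t4,t11} A14={t5,t8,t11} A23={t4,t6,t10,t11} A24={t5,t6,t8,t10,t11} A34={t2,t6,t9,t10,t11}
  A123={t4,t11} A124={t5,t8,t11} A134={t11} A234={t6,t10,t11}
  A1234={t11}
C dims 4,6,4,1; δ0: rk 3, SNF 1^3; δ1: rk 3, SNF 1^3; δ2: rk 1, SNF 1^1
Ȟ^0: (4−3)−0=1 ⇒ Z
Ȟ^1: (6−3)−3=0 ⇒ 0
Ȟ^2: (4−1)−3=0 ⇒ 0

Ȟ^0(U;F) ≅ Z, Ȟ^1(U;F) ≅ 0, Ȟ^2(U;F) ≅ 0


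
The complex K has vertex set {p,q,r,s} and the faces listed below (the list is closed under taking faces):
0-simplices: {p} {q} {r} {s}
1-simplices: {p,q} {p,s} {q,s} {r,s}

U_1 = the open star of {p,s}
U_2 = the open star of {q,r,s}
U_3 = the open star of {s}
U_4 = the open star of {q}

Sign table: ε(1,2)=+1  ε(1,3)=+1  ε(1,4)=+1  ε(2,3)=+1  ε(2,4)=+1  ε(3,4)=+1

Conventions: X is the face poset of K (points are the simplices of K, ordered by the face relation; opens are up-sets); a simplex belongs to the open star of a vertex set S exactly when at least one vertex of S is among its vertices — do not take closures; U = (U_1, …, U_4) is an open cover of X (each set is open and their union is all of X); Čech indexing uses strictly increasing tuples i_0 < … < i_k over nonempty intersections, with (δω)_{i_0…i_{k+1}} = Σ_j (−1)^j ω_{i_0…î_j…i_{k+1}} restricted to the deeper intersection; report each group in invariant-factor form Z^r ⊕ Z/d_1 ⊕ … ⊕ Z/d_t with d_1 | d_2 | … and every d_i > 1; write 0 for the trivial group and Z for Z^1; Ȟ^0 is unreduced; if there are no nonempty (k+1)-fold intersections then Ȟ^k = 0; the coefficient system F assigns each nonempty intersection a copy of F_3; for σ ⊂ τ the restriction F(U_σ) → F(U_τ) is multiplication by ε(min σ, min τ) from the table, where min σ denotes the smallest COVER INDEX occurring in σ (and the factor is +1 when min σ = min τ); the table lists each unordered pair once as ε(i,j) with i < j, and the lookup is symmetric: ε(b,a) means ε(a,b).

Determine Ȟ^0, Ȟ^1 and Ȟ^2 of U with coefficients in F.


cover nerve:
  U1={{p},{s},{p,q},{p,s},{q,s},{r,s}} U2={{q},{r},{s},{p,q},{p,s},{q,s},{r,s}} U3={{s},{p,s},{q,s},{r,s}} U4={{q},{p,q},{q,s}}
  U12={{s},{p,q},{p,s},{q,s},{r,s}} U13={{s},{p,s},{q,s},{r,s}} U14={{p,q},{q,s}} U23={{s},{p,s},{q,s},{r,s}} U24={{q},{p,q},{q,s}} U34={{q,s}}
  U123={{s},{p,s},{q,s},{r,s}} U124={{p,q},{q,s}} U134={{q,s}} U234={{q,s}}
  U1234={{q,s}}
C dims 4,6,4,1; δ0: rk_F3 3; δ1: rk_F3 3; δ2: rk_F3 1
Ȟ^0: (4−3)−0=1 ⇒ Z/3
Ȟ^1: (6−3)−3=0 ⇒ 0
Ȟ^2: (4−1)−3=0 ⇒ 0

Ȟ^0 = Z/3, Ȟ^1 = 0, Ȟ^2 = 0


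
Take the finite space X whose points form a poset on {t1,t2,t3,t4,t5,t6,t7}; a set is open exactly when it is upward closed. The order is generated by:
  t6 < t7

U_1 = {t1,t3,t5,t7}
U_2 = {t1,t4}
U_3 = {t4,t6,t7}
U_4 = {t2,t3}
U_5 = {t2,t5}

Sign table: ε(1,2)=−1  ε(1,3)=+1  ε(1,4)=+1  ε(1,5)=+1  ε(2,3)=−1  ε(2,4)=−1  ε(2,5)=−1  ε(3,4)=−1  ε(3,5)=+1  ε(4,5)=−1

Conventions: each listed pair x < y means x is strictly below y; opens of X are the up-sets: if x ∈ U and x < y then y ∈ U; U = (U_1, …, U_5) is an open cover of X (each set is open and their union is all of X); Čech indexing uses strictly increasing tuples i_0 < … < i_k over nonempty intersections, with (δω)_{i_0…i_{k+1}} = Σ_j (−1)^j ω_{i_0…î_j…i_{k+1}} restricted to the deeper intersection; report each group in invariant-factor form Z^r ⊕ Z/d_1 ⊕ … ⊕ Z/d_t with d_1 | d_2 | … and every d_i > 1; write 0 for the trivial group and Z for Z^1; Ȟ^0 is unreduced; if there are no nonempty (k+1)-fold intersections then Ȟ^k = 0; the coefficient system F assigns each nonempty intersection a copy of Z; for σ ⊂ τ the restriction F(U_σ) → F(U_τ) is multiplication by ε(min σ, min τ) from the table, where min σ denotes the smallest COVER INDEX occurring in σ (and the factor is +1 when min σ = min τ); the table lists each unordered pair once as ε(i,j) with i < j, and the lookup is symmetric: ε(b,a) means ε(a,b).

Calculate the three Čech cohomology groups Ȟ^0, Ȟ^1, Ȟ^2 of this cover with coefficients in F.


Ȟ^0 = 0,  Ȟ^1 = Z ⊕ Z/2,  Ȟ^2 = 0

nerve simplices:
  U12={t1} U13={t7} U14={t3} U15={t5} U23={t4} U45={t2}
C dims 5,6; δ0: rk 5, SNF 1^4·2
degree 0: 5−5−0 = 0 → Ȟ^0 ≅ 0
degree 1: 6−0−5 = 1 plus torsion [2] → Ȟ^1 ≅ Z ⊕ Z/2
degree 2: 0−0−0 = 0 → Ȟ^2 ≅ 0


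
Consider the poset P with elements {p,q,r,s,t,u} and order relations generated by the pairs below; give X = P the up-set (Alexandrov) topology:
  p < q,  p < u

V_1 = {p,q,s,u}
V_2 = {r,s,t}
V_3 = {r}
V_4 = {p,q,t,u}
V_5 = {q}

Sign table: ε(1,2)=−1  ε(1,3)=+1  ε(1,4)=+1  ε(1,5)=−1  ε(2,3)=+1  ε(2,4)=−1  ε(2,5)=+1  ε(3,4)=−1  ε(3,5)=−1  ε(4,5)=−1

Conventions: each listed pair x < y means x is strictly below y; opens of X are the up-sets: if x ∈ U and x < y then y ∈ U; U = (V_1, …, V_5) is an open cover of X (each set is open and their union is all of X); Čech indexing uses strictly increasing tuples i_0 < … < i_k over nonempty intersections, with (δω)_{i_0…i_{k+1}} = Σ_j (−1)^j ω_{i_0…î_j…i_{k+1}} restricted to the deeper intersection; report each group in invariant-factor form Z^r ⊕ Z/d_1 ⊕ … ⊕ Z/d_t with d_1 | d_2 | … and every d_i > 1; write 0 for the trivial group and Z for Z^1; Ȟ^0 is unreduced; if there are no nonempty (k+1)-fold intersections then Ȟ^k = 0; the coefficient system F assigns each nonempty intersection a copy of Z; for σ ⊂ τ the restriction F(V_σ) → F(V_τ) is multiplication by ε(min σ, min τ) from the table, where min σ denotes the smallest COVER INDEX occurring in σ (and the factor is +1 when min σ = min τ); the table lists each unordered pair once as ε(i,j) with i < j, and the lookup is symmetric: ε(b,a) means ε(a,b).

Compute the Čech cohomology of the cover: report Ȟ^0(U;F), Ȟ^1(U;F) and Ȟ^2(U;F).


nerve simplices:
  V12={s} V14={p,q,u} V15={q} V23={r} V24={t} V45={q}
  V145={q}
C dims 5,6,1; δ0: rk 4, SNF 1^4; δ1: rk 1, SNF 1^1
degree 0: 5−4−0 = 1 → Ȟ^0 ≅ Z
degree 1: 6−1−4 = 1 → Ȟ^1 ≅ Z
degree 2: 1−0−1 = 0 → Ȟ^2 ≅ 0

Ȟ^0 ≅ Z, Ȟ^1 ≅ Z and Ȟ^2 ≅ 0


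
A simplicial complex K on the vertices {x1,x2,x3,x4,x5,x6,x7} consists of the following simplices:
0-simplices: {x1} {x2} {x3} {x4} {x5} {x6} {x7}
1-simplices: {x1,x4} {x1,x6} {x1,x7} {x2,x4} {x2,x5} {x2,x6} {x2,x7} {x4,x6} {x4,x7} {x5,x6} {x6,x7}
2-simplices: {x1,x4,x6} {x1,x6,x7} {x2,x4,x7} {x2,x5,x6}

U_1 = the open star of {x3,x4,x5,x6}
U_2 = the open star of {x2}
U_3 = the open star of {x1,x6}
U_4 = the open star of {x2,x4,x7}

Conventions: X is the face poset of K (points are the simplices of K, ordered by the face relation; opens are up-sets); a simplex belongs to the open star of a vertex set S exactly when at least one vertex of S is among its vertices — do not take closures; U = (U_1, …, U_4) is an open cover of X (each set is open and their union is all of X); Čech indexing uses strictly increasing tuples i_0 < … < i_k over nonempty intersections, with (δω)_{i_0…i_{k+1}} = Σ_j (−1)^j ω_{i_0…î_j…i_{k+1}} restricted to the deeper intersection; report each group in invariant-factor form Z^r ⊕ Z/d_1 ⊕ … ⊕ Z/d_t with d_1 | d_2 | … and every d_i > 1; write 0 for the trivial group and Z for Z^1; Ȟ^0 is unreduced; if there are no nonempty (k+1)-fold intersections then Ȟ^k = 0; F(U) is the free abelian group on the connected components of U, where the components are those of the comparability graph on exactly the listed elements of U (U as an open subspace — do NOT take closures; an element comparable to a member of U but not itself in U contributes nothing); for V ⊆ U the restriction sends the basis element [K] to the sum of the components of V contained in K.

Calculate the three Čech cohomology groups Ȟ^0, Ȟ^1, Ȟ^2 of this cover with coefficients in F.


Ȟ^0(U;F) ≅ Z^2,  Ȟ^1(U;F) ≅ Z^2,  Ȟ^2(U;F) ≅ 0

nonempty overlaps:
  U1={{x3},{x4},{x5},{x6},{x1,x4},{x1,x6},{x2,x4},{x2,x5},{x2,x6},{x4,x6},{x4,x7},{x5,x6},{x6,x7},{x1,x4,x6},{x1,x6,x7},{x2,x4,x7},{x2,x5,x6}} U2={{x2},{x2,x4},{x2,x5},{x2,x6},{x2,x7},{x2,x4,x7},{x2,x5,x6}} U3={{x1},{x6},{x1,x4},{x1,x6},{x1,x7},{x2,x6},{x4,x6},{x5,x6},{x6,x7},{x1,x4,x6},{x1,x6,x7},{x2,x5,x6}} U4={{x2},{x4},{x7},{x1,x4},{x1,x7},{x2,x4},{x2,x5},{x2,x6},{x2,x7},{x4,x6},{x4,x7},{x6,x7},{x1,x4,x6},{x1,x6,x7},{x2,x4,x7},{x2,x5,x6}}
  U12={{x2,x4},{x2,x5},{x2,x6},{x2,x4,x7},{x2,x5,x6}} U13={{x6},{x1,x4},{x1,x6},{x2,x6},{x4,x6},{x5,x6},{x6,x7},{x1,x4,x6},{x1,x6,x7},{x2,x5,x6}} U14={{x4},{x1,x4},{x2,x4},{x2,x5},{x2,x6},{x4,x6},{x4,x7},{x6,x7},{x1,x4,x6},{x1,x6,x7},{x2,x4,x7},{x2,x5,x6}} U23={{x2,x6},{x2,x5,x6}} U24={{x2},{x2,x4},{x2,x5},{x2,x6},{x2,x7},{x2,x4,x7},{x2,x5,x6}} U34={{x1,x4},{x1,x7},{x2,x6},{x4,x6},{x6,x7},{x1,x4,x6},{x1,x6,x7},{x2,x5,x6}}
  U123={{x2,x6},{x2,x5,x6}} U124={{x2,x4},{x2,x5},{x2,x6},{x2,x4,x7},{x2,x5,x6}} U134={{x1,x4},{x2,x6},{x4,x6},{x6,x7},{x1,x4,x6},{x1,x6,x7},{x2,x5,x6}} U234={{x2,x6},{x2,x5,x6}}
  U1234={{x2,x6},{x2,x5,x6}}
components per intersection:
  U1: {{x3}} {{x4},{x5},{x6},{x1,x4},{x1,x6},{x2,x4},{x2,x5},{x2,x6},{x4,x6},{x4,x7},{x5,x6},{x6,x7},{x1,x4,x6},{x1,x6,x7},{x2,x4,x7},{x2,x5,x6}}
  U2: {{x2},{x2,x4},{x2,x5},{x2,x6},{x2,x7},{x2,x4,x7},{x2,x5,x6}}
  U3: {{x1},{x6},{x1,x4},{x1,x6},{x1,x7},{x2,x6},{x4,x6},{x5,x6},{x6,x7},{x1,x4,x6},{x1,x6,x7},{x2,x5,x6}}
  U4: {{x2},{x4},{x7},{x1,x4},{x1,x7},{x2,x4},{x2,x5},{x2,x6},{x2,x7},{x4,x6},{x4,x7},{x6,x7},{x1,x4,x6},{x1,x6,x7},{x2,x4,x7},{x2,x5,x6}}
  U12: {{x2,x4},{x2,x4,x7}} {{x2,x5},{x2,x6},{x2,x5,x6}}
  U13: {{x6},{x1,x4},{x1,x6},{x2,x6},{x4,x6},{x5,x6},{x6,x7},{x1,x4,x6},{x1,x6,x7},{x2,x5,x6}}
  U14: {{x4},{x1,x4},{x2,x4},{x4,x6},{x4,x7},{x1,x4,x6},{x2,x4,x7}} {{x2,x5},{x2,x6},{x2,x5,x6}} {{x6,x7},{x1,x6,x7}}
  U23: {{x2,x6},{x2,x5,x6}}
  U24: {{x2},{x2,x4},{x2,x5},{x2,x6},{x2,x7},{x2,x4,x7},{x2,x5,x6}}
  U34: {{x1,x4},{x4,x6},{x1,x4,x6}} {{x1,x7},{x6,x7},{x1,x6,x7}} {{x2,x6},{x2,x5,x6}}
  U123: {{x2,x6},{x2,x5,x6}}
  U124: {{x2,x4},{x2,x4,x7}} {{x2,x5},{x2,x6},{x2,x5,x6}}
  U134: {{x1,x4},{x4,x6},{x1,x4,x6}} {{x2,x6},{x2,x5,x6}} {{x6,x7},{x1,x6,x7}}
  U234: {{x2,x6},{x2,x5,x6}}
  U1234: {{x2,x6},{x2,x5,x6}}
C dims 5,11,7,1; δ0: rk 3, SNF 1^3; δ1: rk 6, SNF 1^6; δ2: rk 1, SNF 1^1
degree 0: 5−3−0 = 2 → Ȟ^0 ≅ Z^2
degree 1: 11−6−3 = 2 → Ȟ^1 ≅ Z^2
degree 2: 7−1−6 = 0 → Ȟ^2 ≅ 0


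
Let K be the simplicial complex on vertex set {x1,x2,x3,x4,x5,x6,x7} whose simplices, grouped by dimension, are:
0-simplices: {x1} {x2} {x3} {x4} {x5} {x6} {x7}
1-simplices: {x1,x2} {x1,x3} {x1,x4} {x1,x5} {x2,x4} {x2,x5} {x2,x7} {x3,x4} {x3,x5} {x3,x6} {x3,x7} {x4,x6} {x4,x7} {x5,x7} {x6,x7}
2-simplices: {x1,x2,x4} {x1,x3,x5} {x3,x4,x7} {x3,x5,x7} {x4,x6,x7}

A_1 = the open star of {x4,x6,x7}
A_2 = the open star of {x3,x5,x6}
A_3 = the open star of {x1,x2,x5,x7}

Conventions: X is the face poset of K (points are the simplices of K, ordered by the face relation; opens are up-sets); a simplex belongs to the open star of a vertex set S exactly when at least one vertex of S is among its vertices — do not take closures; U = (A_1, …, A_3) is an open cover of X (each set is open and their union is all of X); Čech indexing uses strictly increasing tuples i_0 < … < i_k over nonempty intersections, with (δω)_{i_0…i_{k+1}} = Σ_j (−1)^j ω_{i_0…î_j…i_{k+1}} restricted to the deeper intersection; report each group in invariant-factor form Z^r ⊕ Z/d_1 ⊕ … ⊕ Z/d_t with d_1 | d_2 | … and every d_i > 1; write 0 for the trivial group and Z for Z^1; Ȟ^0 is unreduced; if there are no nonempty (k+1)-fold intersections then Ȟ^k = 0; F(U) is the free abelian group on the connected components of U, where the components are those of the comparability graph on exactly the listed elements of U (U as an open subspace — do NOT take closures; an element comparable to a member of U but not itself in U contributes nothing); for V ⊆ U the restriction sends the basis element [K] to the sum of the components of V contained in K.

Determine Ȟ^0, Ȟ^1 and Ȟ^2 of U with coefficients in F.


cover nerve:
  A1={{x4},{x6},{x7},{x1,x4},{x2,x4},{x2,x7},{x3,x4},{x3,x6},{x3,x7},{x4,x6},{x4,x7},{x5,x7},{x6,x7},{x1,x2,x4},{x3,x4,x7},{x3,x5,x7},{x4,x6,x7}} A2={{x3},{x5},{x6},{x1,x3},{x1,x5},{x2,x5},{x3,x4},{x3,x5},{x3,x6},{x3,x7},{x4,x6},{x5,x7},{x6,x7},{x1,x3,x5},{x3,x4,x7},{x3,x5,x7},{x4,x6,x7}} A3={{x1},{x2},{x5},{x7},{x1,x2},{x1,x3},{x1,x4},{x1,x5},{x2,x4},{x2,x5},{x2,x7},{x3,x5},{x3,x7},{x4,x7},{x5,x7},{x6,x7},{x1,x2,x4},{x1,x3,x5},{x3,x4,x7},{x3,x5,x7},{x4,x6,x7}}
  A12={{x6},{x3,x4},{x3,x6},{x3,x7},{x4,x6},{x5,x7},{x6,x7},{x3,x4,x7},{x3,x5,x7},{x4,x6,x7}} A13={{x7},{x1,x4},{x2,x4},{x2,x7},{x3,x7},{x4,x7},{x5,x7},{x6,x7},{x1,x2,x4},{x3,x4,x7},{x3,x5,x7},{x4,x6,x7}} A23={{x5},{x1,x3},{x1,x5},{x2,x5},{x3,x5},{x3,x7},{x5,x7},{x6,x7},{x1,x3,x5},{x3,x4,x7},{x3,x5,x7},{x4,x6,x7}}
  A123={{x3,x7},{x5,x7},{x6,x7},{x3,x4,x7},{x3,x5,x7},{x4,x6,x7}}
components per intersection:
  A1: {{x4},{x6},{x7},{x1,x4},{x2,x4},{x2,x7},{x3,x4},{x3,x6},{x3,x7},{x4,x6},{x4,x7},{x5,x7},{x6,x7},{x1,x2,x4},{x3,x4,x7},{x3,x5,x7},{x4,x6,x7}}
  A2: {{x3},{x5},{x6},{x1,x3},{x1,x5},{x2,x5},{x3,x4},{x3,x5},{x3,x6},{x3,x7},{x4,x6},{x5,x7},{x6,x7},{x1,x3,x5},{x3,x4,x7},{x3,x5,x7},{x4,x6,x7}}
  A3: {{x1},{x2},{x5},{x7},{x1,x2},{x1,x3},{x1,x4},{x1,x5},{x2,x4},{x2,x5},{x2,x7},{x3,x5},{x3,x7},{x4,x7},{x5,x7},{x6,x7},{x1,x2,x4},{x1,x3,x5},{x3,x4,x7},{x3,x5,x7},{x4,x6,x7}}
  A12: {{x6},{x3,x6},{x4,x6},{x6,x7},{x4,x6,x7}} {{x3,x4},{x3,x7},{x5,x7},{x3,x4,x7},{x3,x5,x7}}
  A13: {{x7},{x2,x7},{x3,x7},{x4,x7},{x5,x7},{x6,x7},{x3,x4,x7},{x3,x5,x7},{x4,x6,x7}} {{x1,x4},{x2,x4},{x1,x2,x4}}
  A23: {{x5},{x1,x3},{x1,x5},{x2,x5},{x3,x5},{x3,x7},{x5,x7},{x1,x3,x5},{x3,x4,x7},{x3,x5,x7}} {{x6,x7},{x4,x6,x7}}
  A123: {{x3,x7},{x5,x7},{x3,x4,x7},{x3,x5,x7}} {{x6,x7},{x4,x6,x7}}
C dims 3,6,2; δ0: rk 2, SNF 1^2; δ1: rk 2, SNF 1^2
Ȟ^0: (3−2)−0=1 ⇒ Z
Ȟ^1: (6−2)−2=2 ⇒ Z^2
Ȟ^2: (2−0)−2=0 ⇒ 0

Ȟ^0 = Z,  Ȟ^1 = Z^2,  Ȟ^2 = 0


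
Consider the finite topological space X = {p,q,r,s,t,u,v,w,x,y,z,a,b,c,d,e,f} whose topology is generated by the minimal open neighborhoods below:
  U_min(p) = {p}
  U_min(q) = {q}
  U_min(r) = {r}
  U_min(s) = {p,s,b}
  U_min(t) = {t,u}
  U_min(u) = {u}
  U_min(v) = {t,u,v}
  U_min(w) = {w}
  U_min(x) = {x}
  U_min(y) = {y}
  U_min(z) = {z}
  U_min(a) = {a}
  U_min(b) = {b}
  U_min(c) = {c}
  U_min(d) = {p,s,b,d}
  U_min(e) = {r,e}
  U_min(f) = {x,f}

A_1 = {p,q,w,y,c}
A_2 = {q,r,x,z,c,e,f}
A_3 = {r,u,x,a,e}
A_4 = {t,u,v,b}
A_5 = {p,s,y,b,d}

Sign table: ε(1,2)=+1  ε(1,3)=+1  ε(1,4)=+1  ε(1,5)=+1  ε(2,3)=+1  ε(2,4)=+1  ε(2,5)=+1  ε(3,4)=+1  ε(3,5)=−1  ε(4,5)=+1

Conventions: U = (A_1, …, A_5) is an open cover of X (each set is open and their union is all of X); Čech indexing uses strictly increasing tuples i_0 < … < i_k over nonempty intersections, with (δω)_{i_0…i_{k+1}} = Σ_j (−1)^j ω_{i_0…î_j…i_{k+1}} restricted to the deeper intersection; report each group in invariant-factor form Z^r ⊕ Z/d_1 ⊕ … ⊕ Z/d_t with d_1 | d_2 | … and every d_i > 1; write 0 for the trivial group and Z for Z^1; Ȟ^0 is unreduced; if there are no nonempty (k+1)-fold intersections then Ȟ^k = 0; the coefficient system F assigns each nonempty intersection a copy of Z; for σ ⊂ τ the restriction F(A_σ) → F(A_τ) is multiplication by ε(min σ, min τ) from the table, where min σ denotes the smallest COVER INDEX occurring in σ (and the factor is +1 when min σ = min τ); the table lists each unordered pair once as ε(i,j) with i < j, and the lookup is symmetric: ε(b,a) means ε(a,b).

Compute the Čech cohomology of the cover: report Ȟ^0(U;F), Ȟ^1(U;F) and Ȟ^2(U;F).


Ȟ^0(U;F) ≅ Z,  Ȟ^1(U;F) ≅ Z,  Ȟ^2(U;F) ≅ 0

intersection data:
  A12={q,c} A15={p,y} A23={r,x,e} A34={u} A45={b}
C dims 5,5; δ0: rk 4, SNF 1^4
Ȟ^0 = (5 − 4) − 0 = 1, so Ȟ^0 ≅ Z
Ȟ^1 = (5 − 0) − 4 = 1, so Ȟ^1 ≅ Z
Ȟ^2 = (0 − 0) − 0 = 0, so Ȟ^2 ≅ 0


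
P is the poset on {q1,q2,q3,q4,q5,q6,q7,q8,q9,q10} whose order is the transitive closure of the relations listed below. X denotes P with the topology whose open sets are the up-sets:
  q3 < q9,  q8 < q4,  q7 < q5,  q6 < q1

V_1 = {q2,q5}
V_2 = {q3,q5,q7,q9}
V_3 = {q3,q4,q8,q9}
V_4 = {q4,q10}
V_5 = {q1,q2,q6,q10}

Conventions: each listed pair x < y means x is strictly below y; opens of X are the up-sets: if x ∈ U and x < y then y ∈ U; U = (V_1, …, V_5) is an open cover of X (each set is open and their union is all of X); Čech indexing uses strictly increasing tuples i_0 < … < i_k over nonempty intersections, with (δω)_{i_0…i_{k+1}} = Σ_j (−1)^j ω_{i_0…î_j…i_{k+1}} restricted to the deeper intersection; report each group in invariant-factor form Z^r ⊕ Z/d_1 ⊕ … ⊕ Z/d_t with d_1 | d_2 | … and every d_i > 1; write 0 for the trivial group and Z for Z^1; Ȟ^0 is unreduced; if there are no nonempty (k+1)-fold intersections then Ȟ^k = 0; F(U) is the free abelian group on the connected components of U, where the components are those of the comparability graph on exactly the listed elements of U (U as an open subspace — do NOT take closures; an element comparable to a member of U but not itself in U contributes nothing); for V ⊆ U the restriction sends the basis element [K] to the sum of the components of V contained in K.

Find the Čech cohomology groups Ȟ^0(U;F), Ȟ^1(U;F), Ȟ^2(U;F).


intersection data:
  V12={q5} V15={q2} V23={q3,q9} V34={q4} V45={q10}
components per intersection:
  V1: {q2} {q5}
  V2: {q3,q9} {q5,q7}
  V3: {q3,q9} {q4,q8}
  V4: {q4} {q10}
  V5: {q1,q6} {q2} {q10}
  V12: {q5}
  V15: {q2}
  V23: {q3,q9}
  V34: {q4}
  V45: {q10}
C dims 11,5; δ0: rk 5, SNF 1^5
Ȟ^0 = (11 − 5) − 0 = 6, so Ȟ^0 ≅ Z^6
Ȟ^1 = (5 − 0) − 5 = 0, so Ȟ^1 ≅ 0
Ȟ^2 = (0 − 0) − 0 = 0, so Ȟ^2 ≅ 0

Ȟ^0 = Z^6, Ȟ^1 = 0 and Ȟ^2 = 0


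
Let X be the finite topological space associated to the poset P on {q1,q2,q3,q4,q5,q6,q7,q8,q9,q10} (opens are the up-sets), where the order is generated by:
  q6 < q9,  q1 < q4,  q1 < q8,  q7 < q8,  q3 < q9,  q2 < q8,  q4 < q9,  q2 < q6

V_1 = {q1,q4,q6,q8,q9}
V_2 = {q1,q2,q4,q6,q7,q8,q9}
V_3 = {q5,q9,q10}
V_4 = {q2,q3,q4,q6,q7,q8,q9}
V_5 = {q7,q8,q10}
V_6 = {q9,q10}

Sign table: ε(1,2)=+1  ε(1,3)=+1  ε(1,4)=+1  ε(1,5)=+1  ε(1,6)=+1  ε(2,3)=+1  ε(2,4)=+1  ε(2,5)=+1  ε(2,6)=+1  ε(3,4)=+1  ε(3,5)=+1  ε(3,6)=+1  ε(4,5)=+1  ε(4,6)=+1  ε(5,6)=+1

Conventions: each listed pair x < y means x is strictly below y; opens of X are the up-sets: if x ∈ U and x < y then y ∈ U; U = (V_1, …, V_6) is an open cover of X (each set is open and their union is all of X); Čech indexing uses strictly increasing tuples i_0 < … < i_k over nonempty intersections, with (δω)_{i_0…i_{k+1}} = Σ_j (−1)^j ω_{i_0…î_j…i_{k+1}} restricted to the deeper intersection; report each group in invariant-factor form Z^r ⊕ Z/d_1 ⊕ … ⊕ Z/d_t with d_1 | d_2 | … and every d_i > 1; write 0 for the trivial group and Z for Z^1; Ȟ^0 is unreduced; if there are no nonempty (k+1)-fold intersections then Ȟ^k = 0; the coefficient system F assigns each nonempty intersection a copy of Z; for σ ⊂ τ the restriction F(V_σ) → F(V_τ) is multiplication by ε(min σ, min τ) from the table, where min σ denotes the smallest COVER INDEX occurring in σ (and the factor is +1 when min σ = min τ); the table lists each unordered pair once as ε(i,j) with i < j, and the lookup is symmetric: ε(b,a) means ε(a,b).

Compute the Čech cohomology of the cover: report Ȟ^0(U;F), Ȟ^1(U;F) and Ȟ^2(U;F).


nerve simplices:
  V12={q1,q4,q6,q8,q9} V13={q9} V14={q4,q6,q8,q9} V15={q8} V16={q9} V23={q9} V24={q2,q4,q6,q7,q8,q9} V25={q7,q8} V26={q9} V34={q9} V35={q10} V36={q9,q10} V45={q7,q8} V46={q9} V56={q10}
  V123={q9} V124={q4,q6,q8,q9} V125={q8} V126={q9} V134={q9} V136={q9} V145={q8} V146={q9} V234={q9} V236={q9} V245={q7,q8} V246={q9} V346={q9} V356={q10}
  V1234={q9} V1236={q9} V1245={q8} V1246={q9} V1346={q9} V2346={q9}
  V12346={q9}
C dims 6,15,14,6; δ0: rk 5, SNF 1^5; δ1: rk 9, SNF 1^9; δ2: rk 5, SNF 1^5
degree 0: 6−5−0 = 1 → Ȟ^0 ≅ Z
degree 1: 15−9−5 = 1 → Ȟ^1 ≅ Z
degree 2: 14−5−9 = 0 → Ȟ^2 ≅ 0

Ȟ^0 ≅ Z, Ȟ^1 ≅ Z, Ȟ^2 ≅ 0


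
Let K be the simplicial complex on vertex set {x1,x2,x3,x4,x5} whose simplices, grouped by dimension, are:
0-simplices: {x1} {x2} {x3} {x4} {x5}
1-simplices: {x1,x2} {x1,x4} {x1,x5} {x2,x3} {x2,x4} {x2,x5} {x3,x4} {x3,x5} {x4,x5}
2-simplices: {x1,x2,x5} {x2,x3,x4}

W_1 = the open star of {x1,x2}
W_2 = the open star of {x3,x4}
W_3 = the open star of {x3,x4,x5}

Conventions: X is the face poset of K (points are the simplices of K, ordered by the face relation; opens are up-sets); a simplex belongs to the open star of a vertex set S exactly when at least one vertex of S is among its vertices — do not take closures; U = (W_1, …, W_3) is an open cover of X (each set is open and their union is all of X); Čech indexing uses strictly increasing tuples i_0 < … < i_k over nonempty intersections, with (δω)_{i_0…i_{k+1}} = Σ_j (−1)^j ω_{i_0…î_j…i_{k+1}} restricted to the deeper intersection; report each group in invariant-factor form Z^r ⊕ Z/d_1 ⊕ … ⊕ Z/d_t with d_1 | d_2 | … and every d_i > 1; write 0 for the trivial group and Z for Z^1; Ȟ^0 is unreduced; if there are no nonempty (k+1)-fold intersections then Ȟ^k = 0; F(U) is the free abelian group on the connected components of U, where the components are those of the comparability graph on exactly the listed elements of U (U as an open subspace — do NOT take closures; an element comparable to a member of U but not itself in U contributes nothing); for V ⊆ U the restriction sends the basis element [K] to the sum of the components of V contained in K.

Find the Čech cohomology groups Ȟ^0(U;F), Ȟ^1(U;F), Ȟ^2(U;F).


Ȟ^0 ≅ Z, Ȟ^1 ≅ Z^2 and Ȟ^2 ≅ 0

cover nerve:
  W1={{x1},{x2},{x1,x2},{x1,x4},{x1,x5},{x2,x3},{x2,x4},{x2,x5},{x1,x2,x5},{x2,x3,x4}} W2={{x3},{x4},{x1,x4},{x2,x3},{x2,x4},{x3,x4},{x3,x5},{x4,x5},{x2,x3,x4}} W3={{x3},{x4},{x5},{x1,x4},{x1,x5},{x2,x3},{x2,x4},{x2,x5},{x3,x4},{x3,x5},{x4,x5},{x1,x2,x5},{x2,x3,x4}}
  W12={{x1,x4},{x2,x3},{x2,x4},{x2,x3,x4}} W13={{x1,x4},{x1,x5},{x2,x3},{x2,x4},{x2,x5},{x1,x2,x5},{x2,x3,x4}} W23={{x3},{x4},{x1,x4},{x2,x3},{x2,x4},{x3,x4},{x3,x5},{x4,x5},{x2,x3,x4}}
  W123={{x1,x4},{x2,x3},{x2,x4},{x2,x3,x4}}
components per intersection:
  W1: {{x1},{x2},{x1,x2},{x1,x4},{x1,x5},{x2,x3},{x2,x4},{x2,x5},{x1,x2,x5},{x2,x3,x4}}
  W2: {{x3},{x4},{x1,x4},{x2,x3},{x2,x4},{x3,x4},{x3,x5},{x4,x5},{x2,x3,x4}}
  W3: {{x3},{x4},{x5},{x1,x4},{x1,x5},{x2,x3},{x2,x4},{x2,x5},{x3,x4},{x3,x5},{x4,x5},{x1,x2,x5},{x2,x3,x4}}
  W12: {{x1,x4}} {{x2,x3},{x2,x4},{x2,x3,x4}}
  W13: {{x1,x4}} {{x1,x5},{x2,x5},{x1,x2,x5}} {{x2,x3},{x2,x4},{x2,x3,x4}}
  W23: {{x3},{x4},{x1,x4},{x2,x3},{x2,x4},{x3,x4},{x3,x5},{x4,x5},{x2,x3,x4}}
  W123: {{x1,x4}} {{x2,x3},{x2,x4},{x2,x3,x4}}
C dims 3,6,2; δ0: rk 2, SNF 1^2; δ1: rk 2, SNF 1^2
Ȟ^0: (3−2)−0=1 ⇒ Z
Ȟ^1: (6−2)−2=2 ⇒ Z^2
Ȟ^2: (2−0)−2=0 ⇒ 0


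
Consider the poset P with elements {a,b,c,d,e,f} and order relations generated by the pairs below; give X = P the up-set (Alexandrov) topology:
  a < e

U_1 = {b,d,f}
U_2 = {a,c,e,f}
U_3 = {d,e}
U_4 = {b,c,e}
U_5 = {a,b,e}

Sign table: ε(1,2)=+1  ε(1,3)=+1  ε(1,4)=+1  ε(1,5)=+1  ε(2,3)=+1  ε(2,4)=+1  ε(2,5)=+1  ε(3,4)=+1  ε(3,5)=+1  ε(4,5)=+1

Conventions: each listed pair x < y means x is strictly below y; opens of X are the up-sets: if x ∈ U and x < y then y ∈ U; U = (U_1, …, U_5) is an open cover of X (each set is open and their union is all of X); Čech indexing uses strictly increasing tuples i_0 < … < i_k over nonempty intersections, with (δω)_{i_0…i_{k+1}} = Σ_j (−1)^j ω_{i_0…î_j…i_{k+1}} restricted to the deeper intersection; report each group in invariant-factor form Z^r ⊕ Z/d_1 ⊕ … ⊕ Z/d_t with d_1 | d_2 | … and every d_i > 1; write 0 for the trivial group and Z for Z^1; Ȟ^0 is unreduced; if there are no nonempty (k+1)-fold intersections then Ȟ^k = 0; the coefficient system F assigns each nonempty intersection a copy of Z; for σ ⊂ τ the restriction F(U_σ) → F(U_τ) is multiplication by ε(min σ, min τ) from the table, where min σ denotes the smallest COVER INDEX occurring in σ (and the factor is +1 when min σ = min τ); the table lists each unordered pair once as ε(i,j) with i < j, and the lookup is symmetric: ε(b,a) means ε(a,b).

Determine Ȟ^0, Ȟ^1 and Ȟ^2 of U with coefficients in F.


Ȟ^0 ≅ Z; Ȟ^1 ≅ Z^2; Ȟ^2 ≅ 0

nerve of the cover:
  U12={f} U13={d} U14={b} U15={b} U23={e} U24={c,e} U25={a,e} U34={e} U35={e} U45={b,e}
  U145={b} U234={e} U235={e} U245={e} U345={e}
  U2345={e}
C dims 5,10,5,1; δ0: rk 4, SNF 1^4; δ1: rk 4, SNF 1^4; δ2: rk 1, SNF 1^1
Ȟ^0 = (5 − 4) − 0 = 1, so Ȟ^0 ≅ Z
Ȟ^1 = (10 − 4) − 4 = 2, so Ȟ^1 ≅ Z^2
Ȟ^2 = (5 − 1) − 4 = 0, so Ȟ^2 ≅ 0


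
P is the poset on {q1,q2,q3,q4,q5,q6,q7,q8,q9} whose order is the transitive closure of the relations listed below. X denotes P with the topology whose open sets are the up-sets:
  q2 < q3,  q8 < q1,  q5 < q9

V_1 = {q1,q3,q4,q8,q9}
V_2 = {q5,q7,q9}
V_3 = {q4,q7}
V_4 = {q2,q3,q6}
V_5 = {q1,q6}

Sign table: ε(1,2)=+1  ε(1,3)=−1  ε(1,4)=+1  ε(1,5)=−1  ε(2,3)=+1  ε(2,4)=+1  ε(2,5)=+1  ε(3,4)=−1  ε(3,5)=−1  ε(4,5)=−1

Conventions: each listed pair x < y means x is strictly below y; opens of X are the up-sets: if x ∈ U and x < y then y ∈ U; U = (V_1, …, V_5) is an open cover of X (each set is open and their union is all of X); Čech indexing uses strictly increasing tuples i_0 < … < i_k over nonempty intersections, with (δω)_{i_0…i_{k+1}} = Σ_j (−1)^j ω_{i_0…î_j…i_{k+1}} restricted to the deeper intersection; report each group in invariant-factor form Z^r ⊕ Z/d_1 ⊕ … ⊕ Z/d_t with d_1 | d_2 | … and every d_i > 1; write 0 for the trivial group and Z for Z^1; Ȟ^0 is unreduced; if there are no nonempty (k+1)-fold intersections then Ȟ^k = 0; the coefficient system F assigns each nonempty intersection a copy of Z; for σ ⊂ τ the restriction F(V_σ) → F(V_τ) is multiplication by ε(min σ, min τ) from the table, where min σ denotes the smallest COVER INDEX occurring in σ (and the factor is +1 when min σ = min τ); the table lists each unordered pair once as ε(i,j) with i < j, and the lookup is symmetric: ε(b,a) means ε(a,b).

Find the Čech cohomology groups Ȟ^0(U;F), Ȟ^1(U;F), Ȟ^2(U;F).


nonempty intersections:
  V12={q9} V13={q4} V14={q3} V15={q1} V23={q7} V45={q6}
C dims 5,6; δ0: rk 5, SNF 1^4·2
Ȟ^0: (5−5)−0=0 ⇒ 0
Ȟ^1: (6−0)−5=1 plus torsion [2] ⇒ Z ⊕ Z/2
Ȟ^2: (0−0)−0=0 ⇒ 0

Ȟ^0 = 0, Ȟ^1 = Z ⊕ Z/2, Ȟ^2 = 0


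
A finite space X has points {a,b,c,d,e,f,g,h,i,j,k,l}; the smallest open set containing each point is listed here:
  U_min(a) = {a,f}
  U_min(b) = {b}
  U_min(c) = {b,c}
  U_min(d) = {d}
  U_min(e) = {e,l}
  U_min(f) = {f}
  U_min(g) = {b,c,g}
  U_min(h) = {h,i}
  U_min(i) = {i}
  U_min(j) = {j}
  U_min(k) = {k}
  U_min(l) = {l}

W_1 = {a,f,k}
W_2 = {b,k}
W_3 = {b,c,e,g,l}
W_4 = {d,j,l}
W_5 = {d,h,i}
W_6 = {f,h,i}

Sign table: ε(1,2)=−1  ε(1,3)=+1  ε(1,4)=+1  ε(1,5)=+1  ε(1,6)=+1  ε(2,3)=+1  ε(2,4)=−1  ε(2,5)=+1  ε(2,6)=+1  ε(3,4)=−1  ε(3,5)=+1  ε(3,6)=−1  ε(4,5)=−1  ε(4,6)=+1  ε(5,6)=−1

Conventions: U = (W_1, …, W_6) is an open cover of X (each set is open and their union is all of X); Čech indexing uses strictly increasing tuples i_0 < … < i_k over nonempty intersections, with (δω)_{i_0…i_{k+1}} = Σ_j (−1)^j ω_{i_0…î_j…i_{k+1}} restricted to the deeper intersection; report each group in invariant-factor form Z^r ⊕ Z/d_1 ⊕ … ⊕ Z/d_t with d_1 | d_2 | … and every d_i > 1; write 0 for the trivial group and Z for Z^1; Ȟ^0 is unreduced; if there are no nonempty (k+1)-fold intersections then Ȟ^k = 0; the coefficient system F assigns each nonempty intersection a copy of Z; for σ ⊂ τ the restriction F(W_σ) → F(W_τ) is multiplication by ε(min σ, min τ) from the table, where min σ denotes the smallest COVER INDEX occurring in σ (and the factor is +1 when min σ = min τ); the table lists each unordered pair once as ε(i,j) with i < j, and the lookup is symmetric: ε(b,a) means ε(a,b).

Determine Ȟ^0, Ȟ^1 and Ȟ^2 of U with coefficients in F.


Ȟ^0 ≅ Z, Ȟ^1 ≅ Z, Ȟ^2 ≅ 0

nonempty overlaps:
  W12={k} W16={f} W23={b} W34={l} W45={d} W56={h,i}
C dims 6,6; δ0: rk 5, SNF 1^5
degree 0: 6−5−0 = 1 → Ȟ^0 ≅ Z
degree 1: 6−0−5 = 1 → Ȟ^1 ≅ Z
degree 2: 0−0−0 = 0 → Ȟ^2 ≅ 0


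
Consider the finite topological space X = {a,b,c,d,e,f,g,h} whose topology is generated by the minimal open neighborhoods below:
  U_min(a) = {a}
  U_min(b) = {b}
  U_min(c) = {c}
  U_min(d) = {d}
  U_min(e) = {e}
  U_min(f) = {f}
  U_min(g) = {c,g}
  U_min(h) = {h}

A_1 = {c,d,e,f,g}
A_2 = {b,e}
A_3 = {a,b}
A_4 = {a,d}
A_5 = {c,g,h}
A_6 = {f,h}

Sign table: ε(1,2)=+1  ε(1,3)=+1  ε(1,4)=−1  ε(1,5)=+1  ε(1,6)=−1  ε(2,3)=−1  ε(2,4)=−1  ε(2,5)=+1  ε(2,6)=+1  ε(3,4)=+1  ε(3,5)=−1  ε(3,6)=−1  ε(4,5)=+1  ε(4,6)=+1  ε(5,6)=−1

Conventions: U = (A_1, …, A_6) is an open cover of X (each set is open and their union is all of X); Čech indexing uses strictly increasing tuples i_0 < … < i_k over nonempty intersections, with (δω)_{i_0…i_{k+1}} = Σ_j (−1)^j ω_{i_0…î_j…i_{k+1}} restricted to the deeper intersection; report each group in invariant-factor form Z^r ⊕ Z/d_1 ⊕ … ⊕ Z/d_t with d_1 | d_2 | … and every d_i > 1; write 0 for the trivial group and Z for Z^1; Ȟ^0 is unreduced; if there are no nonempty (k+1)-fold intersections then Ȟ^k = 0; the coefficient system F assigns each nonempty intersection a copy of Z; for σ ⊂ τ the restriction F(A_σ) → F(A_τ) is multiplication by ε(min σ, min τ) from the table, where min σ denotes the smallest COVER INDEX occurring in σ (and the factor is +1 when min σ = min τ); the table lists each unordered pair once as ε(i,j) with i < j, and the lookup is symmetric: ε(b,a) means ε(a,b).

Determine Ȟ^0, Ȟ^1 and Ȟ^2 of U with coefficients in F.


Ȟ^0 = Z, Ȟ^1 = Z^2, Ȟ^2 = 0

nonempty intersections:
  A12={e} A14={d} A15={c,g} A16={f} A23={b} A34={a} A56={h}
C dims 6,7; δ0: rk 5, SNF 1^5
Ȟ^0: (6−5)−0=1 ⇒ Z
Ȟ^1: (7−0)−5=2 ⇒ Z^2
Ȟ^2: (0−0)−0=0 ⇒ 0


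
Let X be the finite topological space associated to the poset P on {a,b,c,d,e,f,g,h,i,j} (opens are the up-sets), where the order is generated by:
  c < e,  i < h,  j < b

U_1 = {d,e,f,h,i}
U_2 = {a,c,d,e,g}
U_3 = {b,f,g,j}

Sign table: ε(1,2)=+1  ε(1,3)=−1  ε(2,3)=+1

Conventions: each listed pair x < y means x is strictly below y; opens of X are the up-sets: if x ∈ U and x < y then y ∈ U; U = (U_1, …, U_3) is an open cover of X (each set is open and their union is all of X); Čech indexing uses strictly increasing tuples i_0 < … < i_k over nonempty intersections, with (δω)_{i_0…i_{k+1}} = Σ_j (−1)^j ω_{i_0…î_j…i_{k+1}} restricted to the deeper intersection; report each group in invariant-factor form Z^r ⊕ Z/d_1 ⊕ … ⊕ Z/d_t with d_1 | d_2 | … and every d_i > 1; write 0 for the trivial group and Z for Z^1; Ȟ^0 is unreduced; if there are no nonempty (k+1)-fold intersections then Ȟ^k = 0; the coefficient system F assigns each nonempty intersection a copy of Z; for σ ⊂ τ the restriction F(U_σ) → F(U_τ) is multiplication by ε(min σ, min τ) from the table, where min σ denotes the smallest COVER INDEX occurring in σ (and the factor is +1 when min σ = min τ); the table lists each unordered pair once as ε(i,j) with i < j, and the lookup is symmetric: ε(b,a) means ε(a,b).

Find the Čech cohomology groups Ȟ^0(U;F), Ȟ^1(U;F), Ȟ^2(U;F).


nerve simplices:
  U12={d,e} U13={f} U23={g}
C dims 3,3; δ0: rk 3, SNF 1^2·2
degree 0: 3−3−0 = 0 → Ȟ^0 ≅ 0
degree 1: 3−0−3 = 0 plus torsion [2] → Ȟ^1 ≅ Z/2
degree 2: 0−0−0 = 0 → Ȟ^2 ≅ 0

Ȟ^0 ≅ 0, Ȟ^1 ≅ Z/2, Ȟ^2 ≅ 0
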